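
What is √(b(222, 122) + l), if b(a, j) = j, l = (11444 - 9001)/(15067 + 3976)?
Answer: √44288095627/19043 ≈ 11.051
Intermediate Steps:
l = 2443/19043 ≈ 0.12829
√(b(222, 122) + l) = √(122 + 2443/19043) = √(2325689/19043) = √44288095627/19043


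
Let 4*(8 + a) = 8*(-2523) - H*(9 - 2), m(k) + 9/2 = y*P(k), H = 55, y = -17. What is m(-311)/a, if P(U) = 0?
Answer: 2/2289 ≈ 0.00087374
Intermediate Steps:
m(k) = -9/2 (m(k) = -9/2 - 17*0 = -9/2 + 0 = -9/2)
a = -20601/4 (a = -8 + (8*(-2523) - 55*(9 - 2))/4 = -8 + (-20184 - 55*7)/4 = -8 + (-20184 - 1*385)/4 = -8 + (-20184 - 385)/4 = -8 + (¼)*(-20569) = -8 - 20569/4 = -20601/4 ≈ -5150.3)
m(-311)/a = -9/(2*(-20601/4)) = -9/2*(-4/20601) = 2/2289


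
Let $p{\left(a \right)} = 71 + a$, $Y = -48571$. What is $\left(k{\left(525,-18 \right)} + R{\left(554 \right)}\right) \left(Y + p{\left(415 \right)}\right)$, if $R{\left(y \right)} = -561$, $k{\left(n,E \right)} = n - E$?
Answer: $865530$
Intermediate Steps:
$\left(k{\left(525,-18 \right)} + R{\left(554 \right)}\right) \left(Y + p{\left(415 \right)}\right) = \left(\left(525 - -18\right) - 561\right) \left(-48571 + \left(71 + 415\right)\right) = \left(\left(525 + 18\right) - 561\right) \left(-48571 + 486\right) = \left(543 - 561\right) \left(-48085\right) = \left(-18\right) \left(-48085\right) = 865530$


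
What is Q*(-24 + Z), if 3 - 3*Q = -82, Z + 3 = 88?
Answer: 5185/3 ≈ 1728.3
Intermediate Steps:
Z = 85 (Z = -3 + 88 = 85)
Q = 85/3 (Q = 1 - ⅓*(-82) = 1 + 82/3 = 85/3 ≈ 28.333)
Q*(-24 + Z) = 85*(-24 + 85)/3 = (85/3)*61 = 5185/3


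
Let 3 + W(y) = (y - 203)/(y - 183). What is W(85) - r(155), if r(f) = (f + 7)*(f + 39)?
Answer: -1540060/49 ≈ -31430.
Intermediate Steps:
W(y) = -3 + (-203 + y)/(-183 + y) (W(y) = -3 + (y - 203)/(y - 183) = -3 + (-203 + y)/(-183 + y))
r(f) = (7 + f)*(39 + f)
W(85) - r(155) = 2*(173 - 1*85)/(-183 + 85) - (273 + 155**2 + 46*155) = 2*(173 - 85)/(-98) - (273 + 24025 + 7130) = 2*(-1/98)*88 - 1*31428 = -88/49 - 31428 = -1540060/49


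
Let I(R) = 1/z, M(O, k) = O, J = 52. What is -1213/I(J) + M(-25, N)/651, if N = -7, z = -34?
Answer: 26848517/651 ≈ 41242.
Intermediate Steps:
I(R) = -1/34 (I(R) = 1/(-34) = -1/34)
-1213/I(J) + M(-25, N)/651 = -1213/(-1/34) - 25/651 = -1213*(-34) - 25*1/651 = 41242 - 25/651 = 26848517/651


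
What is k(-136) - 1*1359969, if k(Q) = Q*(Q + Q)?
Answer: -1322977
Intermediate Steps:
k(Q) = 2*Q² (k(Q) = Q*(2*Q) = 2*Q²)
k(-136) - 1*1359969 = 2*(-136)² - 1*1359969 = 2*18496 - 1359969 = 36992 - 1359969 = -1322977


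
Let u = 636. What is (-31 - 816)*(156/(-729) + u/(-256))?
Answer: 35544355/15552 ≈ 2285.5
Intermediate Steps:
(-31 - 816)*(156/(-729) + u/(-256)) = (-31 - 816)*(156/(-729) + 636/(-256)) = -847*(156*(-1/729) + 636*(-1/256)) = -847*(-52/243 - 159/64) = -847*(-41965/15552) = 35544355/15552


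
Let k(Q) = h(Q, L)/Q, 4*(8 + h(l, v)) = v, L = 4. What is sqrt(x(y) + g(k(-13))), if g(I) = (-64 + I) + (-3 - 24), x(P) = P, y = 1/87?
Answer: I*sqrt(115700169)/1131 ≈ 9.5105*I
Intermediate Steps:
h(l, v) = -8 + v/4
y = 1/87 ≈ 0.011494
k(Q) = -7/Q (k(Q) = (-8 + (1/4)*4)/Q = (-8 + 1)/Q = -7/Q)
g(I) = -91 + I (g(I) = (-64 + I) - 27 = -91 + I)
sqrt(x(y) + g(k(-13))) = sqrt(1/87 + (-91 - 7/(-13))) = sqrt(1/87 + (-91 - 7*(-1/13))) = sqrt(1/87 + (-91 + 7/13)) = sqrt(1/87 - 1176/13) = sqrt(-102299/1131) = I*sqrt(115700169)/1131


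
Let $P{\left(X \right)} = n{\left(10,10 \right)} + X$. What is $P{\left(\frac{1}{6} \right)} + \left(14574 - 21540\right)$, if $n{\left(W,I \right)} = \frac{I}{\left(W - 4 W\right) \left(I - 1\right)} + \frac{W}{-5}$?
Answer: $- \frac{376265}{54} \approx -6967.9$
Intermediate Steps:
$n{\left(W,I \right)} = - \frac{W}{5} - \frac{I}{3 W \left(-1 + I\right)}$ ($n{\left(W,I \right)} = \frac{I}{- 3 W \left(-1 + I\right)} + W \left(- \frac{1}{5}\right) = \frac{I}{\left(-3\right) W \left(-1 + I\right)} - \frac{W}{5} = I \left(- \frac{1}{3 W \left(-1 + I\right)}\right) - \frac{W}{5} = - \frac{I}{3 W \left(-1 + I\right)} - \frac{W}{5} = - \frac{W}{5} - \frac{I}{3 W \left(-1 + I\right)}$)
$P{\left(X \right)} = - \frac{55}{27} + X$ ($P{\left(X \right)} = \frac{\left(- \frac{1}{3}\right) 10 + \frac{10^{2}}{5} - 2 \cdot 10^{2}}{10 \left(-1 + 10\right)} + X = \frac{- \frac{10}{3} + \frac{1}{5} \cdot 100 - 2 \cdot 100}{10 \cdot 9} + X = \frac{1}{10} \cdot \frac{1}{9} \left(- \frac{10}{3} + 20 - 200\right) + X = \frac{1}{10} \cdot \frac{1}{9} \left(- \frac{550}{3}\right) + X = - \frac{55}{27} + X$)
$P{\left(\frac{1}{6} \right)} + \left(14574 - 21540\right) = \left(- \frac{55}{27} + \frac{1}{6}\right) + \left(14574 - 21540\right) = - \frac{101}{54} - 6966 = - \frac{376265}{54}$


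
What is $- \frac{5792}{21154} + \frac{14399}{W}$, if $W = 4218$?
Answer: $\frac{140082895}{44613786} \approx 3.1399$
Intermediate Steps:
$- \frac{5792}{21154} + \frac{14399}{W} = - \frac{5792}{21154} + \frac{14399}{4218} = \left(-5792\right) \frac{1}{21154} + 14399 \cdot \frac{1}{4218} = - \frac{2896}{10577} + \frac{14399}{4218} = \frac{140082895}{44613786}$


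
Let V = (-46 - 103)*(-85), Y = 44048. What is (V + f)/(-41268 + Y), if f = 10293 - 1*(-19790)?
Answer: 10687/695 ≈ 15.377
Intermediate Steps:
V = 12665 (V = -149*(-85) = 12665)
f = 30083 (f = 10293 + 19790 = 30083)
(V + f)/(-41268 + Y) = (12665 + 30083)/(-41268 + 44048) = 42748/2780 = 42748*(1/2780) = 10687/695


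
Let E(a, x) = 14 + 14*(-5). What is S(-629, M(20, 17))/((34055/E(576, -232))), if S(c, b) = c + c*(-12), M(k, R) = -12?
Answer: -55352/4865 ≈ -11.378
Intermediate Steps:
S(c, b) = -11*c (S(c, b) = c - 12*c = -11*c)
E(a, x) = -56 (E(a, x) = 14 - 70 = -56)
S(-629, M(20, 17))/((34055/E(576, -232))) = (-11*(-629))/((34055/(-56))) = 6919/((34055*(-1/56))) = 6919/(-4865/8) = 6919*(-8/4865) = -55352/4865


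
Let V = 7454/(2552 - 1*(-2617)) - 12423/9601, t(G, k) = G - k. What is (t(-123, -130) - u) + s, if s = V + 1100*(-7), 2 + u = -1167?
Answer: -323762908789/49627569 ≈ -6523.9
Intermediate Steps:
u = -1169 (u = -2 - 1167 = -1169)
V = 7351367/49627569 (V = 7454/(2552 + 2617) - 12423*1/9601 = 7454/5169 - 12423/9601 = 7351367/49627569 ≈ 0.14813)
s = -382124929933/49627569 (s = 7351367/49627569 + 1100*(-7) = 7351367/49627569 - 7700 = -382124929933/49627569 ≈ -7699.9)
(t(-123, -130) - u) + s = ((-123 - 1*(-130)) - 1*(-1169)) - 382124929933/49627569 = ((-123 + 130) + 1169) - 382124929933/49627569 = (7 + 1169) - 382124929933/49627569 = 1176 - 382124929933/49627569 = -323762908789/49627569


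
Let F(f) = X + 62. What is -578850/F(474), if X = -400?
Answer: 289425/169 ≈ 1712.6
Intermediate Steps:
F(f) = -338 (F(f) = -400 + 62 = -338)
-578850/F(474) = -578850/(-338) = -578850*(-1/338) = 289425/169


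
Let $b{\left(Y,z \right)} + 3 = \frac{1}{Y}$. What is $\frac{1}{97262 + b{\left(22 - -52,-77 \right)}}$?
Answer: $\frac{74}{7197167} \approx 1.0282 \cdot 10^{-5}$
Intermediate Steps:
$b{\left(Y,z \right)} = -3 + \frac{1}{Y}$
$\frac{1}{97262 + b{\left(22 - -52,-77 \right)}} = \frac{1}{97262 - \left(3 - \frac{1}{22 - -52}\right)} = \frac{1}{97262 - \left(3 - \frac{1}{22 + 52}\right)} = \frac{1}{97262 - \left(3 - \frac{1}{74}\right)} = \frac{1}{97262 + \left(-3 + \frac{1}{74}\right)} = \frac{1}{97262 - \frac{221}{74}} = \frac{1}{\frac{7197167}{74}} = \frac{74}{7197167}$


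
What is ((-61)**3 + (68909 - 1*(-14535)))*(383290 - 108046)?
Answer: -39507698028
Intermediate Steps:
((-61)**3 + (68909 - 1*(-14535)))*(383290 - 108046) = (-226981 + (68909 + 14535))*275244 = (-226981 + 83444)*275244 = -143537*275244 = -39507698028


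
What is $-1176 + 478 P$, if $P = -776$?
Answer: $-372104$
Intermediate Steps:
$-1176 + 478 P = -1176 + 478 \left(-776\right) = -1176 - 370928 = -372104$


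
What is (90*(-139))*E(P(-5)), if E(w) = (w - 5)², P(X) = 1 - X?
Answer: -12510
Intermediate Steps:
E(w) = (-5 + w)²
(90*(-139))*E(P(-5)) = (90*(-139))*(-5 + (1 - 1*(-5)))² = -12510*(-5 + (1 + 5))² = -12510*(-5 + 6)² = -12510*1² = -12510*1 = -12510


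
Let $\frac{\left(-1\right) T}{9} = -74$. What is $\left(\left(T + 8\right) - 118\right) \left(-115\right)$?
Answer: $-63940$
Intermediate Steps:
$T = 666$ ($T = \left(-9\right) \left(-74\right) = 666$)
$\left(\left(T + 8\right) - 118\right) \left(-115\right) = \left(\left(666 + 8\right) - 118\right) \left(-115\right) = \left(674 - 118\right) \left(-115\right) = 556 \left(-115\right) = -63940$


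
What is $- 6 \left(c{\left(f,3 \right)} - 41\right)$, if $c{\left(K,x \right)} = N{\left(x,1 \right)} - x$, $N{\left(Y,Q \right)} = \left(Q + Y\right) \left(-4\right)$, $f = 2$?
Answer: $360$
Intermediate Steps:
$N{\left(Y,Q \right)} = - 4 Q - 4 Y$
$c{\left(K,x \right)} = -4 - 5 x$ ($c{\left(K,x \right)} = \left(\left(-4\right) 1 - 4 x\right) - x = \left(-4 - 4 x\right) - x = -4 - 5 x$)
$- 6 \left(c{\left(f,3 \right)} - 41\right) = - 6 \left(\left(-4 - 15\right) - 41\right) = - 6 \left(-19 - 41\right) = \left(-6\right) \left(-60\right) = 360$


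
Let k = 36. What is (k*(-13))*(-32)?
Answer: 14976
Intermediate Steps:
(k*(-13))*(-32) = (36*(-13))*(-32) = -468*(-32) = 14976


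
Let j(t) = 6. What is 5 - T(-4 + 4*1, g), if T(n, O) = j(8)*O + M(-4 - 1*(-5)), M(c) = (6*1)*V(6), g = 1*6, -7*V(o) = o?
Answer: -181/7 ≈ -25.857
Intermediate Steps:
V(o) = -o/7
g = 6
M(c) = -36/7 (M(c) = (6*1)*(-⅐*6) = 6*(-6/7) = -36/7)
T(n, O) = -36/7 + 6*O (T(n, O) = 6*O - 36/7 = -36/7 + 6*O)
5 - T(-4 + 4*1, g) = 5 - (-36/7 + 6*6) = 5 - (-36/7 + 36) = 5 - 1*216/7 = 5 - 216/7 = -181/7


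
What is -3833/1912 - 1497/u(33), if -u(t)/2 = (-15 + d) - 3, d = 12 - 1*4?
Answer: -734731/9560 ≈ -76.855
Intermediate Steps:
d = 8 (d = 12 - 4 = 8)
u(t) = 20 (u(t) = -2*((-15 + 8) - 3) = -2*(-7 - 3) = -2*(-10) = 20)
-3833/1912 - 1497/u(33) = -3833/1912 - 1497/20 = -734731/9560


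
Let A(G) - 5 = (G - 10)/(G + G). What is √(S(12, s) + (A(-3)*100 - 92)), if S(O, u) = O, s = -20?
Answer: √5730/3 ≈ 25.232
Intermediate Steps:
A(G) = 5 + (-10 + G)/(2*G) (A(G) = 5 + (G - 10)/(G + G) = 5 + (-10 + G)/((2*G)) = 5 + (-10 + G)*(1/(2*G)) = 5 + (-10 + G)/(2*G))
√(S(12, s) + (A(-3)*100 - 92)) = √(12 + ((11/2 - 5/(-3))*100 - 92)) = √(12 + ((11/2 - 5*(-⅓))*100 - 92)) = √(12 + ((11/2 + 5/3)*100 - 92)) = √(12 + ((43/6)*100 - 92)) = √(12 + (2150/3 - 92)) = √(12 + 1874/3) = √(1910/3) = √5730/3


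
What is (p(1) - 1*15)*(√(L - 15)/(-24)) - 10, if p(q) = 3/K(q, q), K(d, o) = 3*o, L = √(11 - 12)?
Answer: -10 + 7*√(-15 + I)/12 ≈ -9.9247 + 2.2605*I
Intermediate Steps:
L = I (L = √(-1) = I ≈ 1.0*I)
p(q) = 1/q (p(q) = 3/((3*q)) = 3*(1/(3*q)) = 1/q)
(p(1) - 1*15)*(√(L - 15)/(-24)) - 10 = (1/1 - 1*15)*(√(I - 15)/(-24)) - 10 = (1 - 15)*(√(-15 + I)*(-1/24)) - 10 = -(-7)*√(-15 + I)/12 - 10 = 7*√(-15 + I)/12 - 10 = -10 + 7*√(-15 + I)/12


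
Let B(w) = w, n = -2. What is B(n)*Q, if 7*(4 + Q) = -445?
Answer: 946/7 ≈ 135.14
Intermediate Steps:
Q = -473/7 (Q = -4 + (1/7)*(-445) = -4 - 445/7 = -473/7 ≈ -67.571)
B(n)*Q = -2*(-473/7) = 946/7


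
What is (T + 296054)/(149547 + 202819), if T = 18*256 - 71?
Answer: 300591/352366 ≈ 0.85306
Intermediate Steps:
T = 4537 (T = 4608 - 71 = 4537)
(T + 296054)/(149547 + 202819) = (4537 + 296054)/(149547 + 202819) = 300591/352366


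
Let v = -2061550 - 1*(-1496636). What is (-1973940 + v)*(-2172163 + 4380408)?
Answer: -5606411651230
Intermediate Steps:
v = -564914 (v = -2061550 + 1496636 = -564914)
(-1973940 + v)*(-2172163 + 4380408) = (-1973940 - 564914)*(-2172163 + 4380408) = -2538854*2208245 = -5606411651230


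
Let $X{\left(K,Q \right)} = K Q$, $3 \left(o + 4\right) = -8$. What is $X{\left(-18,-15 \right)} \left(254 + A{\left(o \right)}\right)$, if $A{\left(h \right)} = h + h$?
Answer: $64980$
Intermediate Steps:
$o = - \frac{20}{3}$ ($o = -4 + \frac{1}{3} \left(-8\right) = -4 - \frac{8}{3} = - \frac{20}{3} \approx -6.6667$)
$A{\left(h \right)} = 2 h$
$X{\left(-18,-15 \right)} \left(254 + A{\left(o \right)}\right) = \left(-18\right) \left(-15\right) \left(254 + 2 \left(- \frac{20}{3}\right)\right) = 270 \left(254 - \frac{40}{3}\right) = 270 \cdot \frac{722}{3} = 64980$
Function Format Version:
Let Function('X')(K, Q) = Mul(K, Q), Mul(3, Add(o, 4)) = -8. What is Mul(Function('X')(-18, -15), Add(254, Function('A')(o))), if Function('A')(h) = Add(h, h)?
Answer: 64980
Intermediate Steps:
o = Rational(-20, 3) (o = Add(-4, Mul(Rational(1, 3), -8)) = Add(-4, Rational(-8, 3)) = Rational(-20, 3) ≈ -6.6667)
Function('A')(h) = Mul(2, h)
Mul(Function('X')(-18, -15), Add(254, Function('A')(o))) = Mul(Mul(-18, -15), Add(254, Mul(2, Rational(-20, 3)))) = Mul(270, Add(254, Rational(-40, 3))) = Mul(270, Rational(722, 3)) = 64980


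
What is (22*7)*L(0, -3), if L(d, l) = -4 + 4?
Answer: 0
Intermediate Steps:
L(d, l) = 0
(22*7)*L(0, -3) = (22*7)*0 = 154*0 = 0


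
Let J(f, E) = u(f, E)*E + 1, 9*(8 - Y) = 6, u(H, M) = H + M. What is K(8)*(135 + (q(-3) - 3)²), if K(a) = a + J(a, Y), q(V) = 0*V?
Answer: 17488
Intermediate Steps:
Y = 22/3 (Y = 8 - ⅑*6 = 8 - ⅔ = 22/3 ≈ 7.3333)
q(V) = 0
J(f, E) = 1 + E*(E + f) (J(f, E) = (f + E)*E + 1 = (E + f)*E + 1 = E*(E + f) + 1 = 1 + E*(E + f))
K(a) = 493/9 + 25*a/3 (K(a) = a + (1 + 22*(22/3 + a)/3) = a + (1 + (484/9 + 22*a/3)) = a + (493/9 + 22*a/3) = 493/9 + 25*a/3)
K(8)*(135 + (q(-3) - 3)²) = (493/9 + (25/3)*8)*(135 + (0 - 3)²) = (493/9 + 200/3)*(135 + (-3)²) = 1093*(135 + 9)/9 = (1093/9)*144 = 17488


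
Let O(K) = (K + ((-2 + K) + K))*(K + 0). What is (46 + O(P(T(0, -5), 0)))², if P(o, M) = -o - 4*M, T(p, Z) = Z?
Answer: 12321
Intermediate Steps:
O(K) = K*(-2 + 3*K) (O(K) = (K + (-2 + 2*K))*K = (-2 + 3*K)*K = K*(-2 + 3*K))
(46 + O(P(T(0, -5), 0)))² = (46 + (-1*(-5) - 4*0)*(-2 + 3*(-1*(-5) - 4*0)))² = (46 + (5 + 0)*(-2 + 3*(5 + 0)))² = (46 + 5*(-2 + 3*5))² = (46 + 5*(-2 + 15))² = (46 + 5*13)² = (46 + 65)² = 111² = 12321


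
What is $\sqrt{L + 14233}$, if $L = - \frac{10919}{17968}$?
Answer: $\frac{685 \sqrt{612035}}{4492} \approx 119.3$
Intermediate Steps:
$L = - \frac{10919}{17968}$ ($L = \left(-10919\right) \frac{1}{17968} = - \frac{10919}{17968} \approx -0.60769$)
$\sqrt{L + 14233} = \sqrt{- \frac{10919}{17968} + 14233} = \sqrt{\frac{255727625}{17968}} = \frac{685 \sqrt{612035}}{4492}$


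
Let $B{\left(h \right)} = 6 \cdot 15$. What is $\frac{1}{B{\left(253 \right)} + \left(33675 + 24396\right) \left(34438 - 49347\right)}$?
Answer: $- \frac{1}{865780449} \approx -1.155 \cdot 10^{-9}$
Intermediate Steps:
$B{\left(h \right)} = 90$
$\frac{1}{B{\left(253 \right)} + \left(33675 + 24396\right) \left(34438 - 49347\right)} = \frac{1}{90 + \left(33675 + 24396\right) \left(34438 - 49347\right)} = \frac{1}{90 + 58071 \left(-14909\right)} = \frac{1}{90 - 865780539} = \frac{1}{-865780449} = - \frac{1}{865780449}$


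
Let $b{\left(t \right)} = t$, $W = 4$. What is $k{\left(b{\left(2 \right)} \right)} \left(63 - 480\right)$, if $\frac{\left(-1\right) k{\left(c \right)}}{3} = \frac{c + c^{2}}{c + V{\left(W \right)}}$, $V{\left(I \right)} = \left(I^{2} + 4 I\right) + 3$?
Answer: $\frac{7506}{37} \approx 202.86$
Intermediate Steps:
$V{\left(I \right)} = 3 + I^{2} + 4 I$
$k{\left(c \right)} = - \frac{3 \left(c + c^{2}\right)}{35 + c}$ ($k{\left(c \right)} = - 3 \frac{c + c^{2}}{c + \left(3 + 4^{2} + 4 \cdot 4\right)} = - 3 \frac{c + c^{2}}{c + \left(3 + 16 + 16\right)} = - 3 \frac{c + c^{2}}{c + 35} = - 3 \frac{c + c^{2}}{35 + c} = - \frac{3 \left(c + c^{2}\right)}{35 + c}$)
$k{\left(b{\left(2 \right)} \right)} \left(63 - 480\right) = \left(-3\right) 2 \frac{1}{35 + 2} \left(1 + 2\right) \left(63 - 480\right) = \left(-3\right) 2 \cdot \frac{1}{37} \cdot 3 \left(-417\right) = \left(- \frac{18}{37}\right) \left(-417\right) = \frac{7506}{37}$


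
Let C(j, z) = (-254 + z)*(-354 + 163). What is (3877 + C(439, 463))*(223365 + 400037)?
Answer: -22468654884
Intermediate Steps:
C(j, z) = 48514 - 191*z (C(j, z) = (-254 + z)*(-191) = 48514 - 191*z)
(3877 + C(439, 463))*(223365 + 400037) = (3877 + (48514 - 191*463))*(223365 + 400037) = (3877 + (48514 - 88433))*623402 = (3877 - 39919)*623402 = -36042*623402 = -22468654884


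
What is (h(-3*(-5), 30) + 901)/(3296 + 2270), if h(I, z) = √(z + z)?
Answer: 901/5566 + √15/2783 ≈ 0.16327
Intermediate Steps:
h(I, z) = √2*√z (h(I, z) = √(2*z) = √2*√z)
(h(-3*(-5), 30) + 901)/(3296 + 2270) = (√2*√30 + 901)/(3296 + 2270) = (2*√15 + 901)/5566 = (901 + 2*√15)*(1/5566) = 901/5566 + √15/2783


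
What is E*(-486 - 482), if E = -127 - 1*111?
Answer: 230384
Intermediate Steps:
E = -238 (E = -127 - 111 = -238)
E*(-486 - 482) = -238*(-486 - 482) = -238*(-968) = 230384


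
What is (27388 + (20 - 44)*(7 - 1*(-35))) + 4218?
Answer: 30598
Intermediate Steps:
(27388 + (20 - 44)*(7 - 1*(-35))) + 4218 = (27388 - 24*(7 + 35)) + 4218 = (27388 - 24*42) + 4218 = (27388 - 1008) + 4218 = 26380 + 4218 = 30598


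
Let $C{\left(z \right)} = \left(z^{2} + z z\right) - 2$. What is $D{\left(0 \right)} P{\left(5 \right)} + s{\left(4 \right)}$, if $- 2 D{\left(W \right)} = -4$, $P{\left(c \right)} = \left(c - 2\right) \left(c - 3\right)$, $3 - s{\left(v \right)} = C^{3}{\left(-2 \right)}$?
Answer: $-201$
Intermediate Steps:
$C{\left(z \right)} = -2 + 2 z^{2}$ ($C{\left(z \right)} = \left(z^{2} + z^{2}\right) - 2 = 2 z^{2} - 2 = -2 + 2 z^{2}$)
$s{\left(v \right)} = -213$ ($s{\left(v \right)} = 3 - \left(-2 + 2 \left(-2\right)^{2}\right)^{3} = 3 - \left(-2 + 2 \cdot 4\right)^{3} = 3 - \left(-2 + 8\right)^{3} = 3 - 6^{3} = 3 - 216 = -213$)
$P{\left(c \right)} = \left(-3 + c\right) \left(-2 + c\right)$ ($P{\left(c \right)} = \left(-2 + c\right) \left(-3 + c\right) = \left(-3 + c\right) \left(-2 + c\right)$)
$D{\left(W \right)} = 2$ ($D{\left(W \right)} = \left(- \frac{1}{2}\right) \left(-4\right) = 2$)
$D{\left(0 \right)} P{\left(5 \right)} + s{\left(4 \right)} = 2 \left(6 + 5^{2} - 25\right) - 213 = 2 \left(6 + 25 - 25\right) - 213 = 2 \cdot 6 - 213 = 12 - 213 = -201$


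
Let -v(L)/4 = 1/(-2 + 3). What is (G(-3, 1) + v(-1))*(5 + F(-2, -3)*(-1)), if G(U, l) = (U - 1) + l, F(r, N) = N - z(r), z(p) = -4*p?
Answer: -112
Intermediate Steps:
F(r, N) = N + 4*r (F(r, N) = N - (-4)*r = N + 4*r)
G(U, l) = -1 + U + l (G(U, l) = (-1 + U) + l = -1 + U + l)
v(L) = -4 (v(L) = -4/(-2 + 3) = -4/1 = -4*1 = -4)
(G(-3, 1) + v(-1))*(5 + F(-2, -3)*(-1)) = ((-1 - 3 + 1) - 4)*(5 + (-3 + 4*(-2))*(-1)) = (-3 - 4)*(5 + (-3 - 8)*(-1)) = -7*(5 - 11*(-1)) = -7*(5 + 11) = -7*16 = -112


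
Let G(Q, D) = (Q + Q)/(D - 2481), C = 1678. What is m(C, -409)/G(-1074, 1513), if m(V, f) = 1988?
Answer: 481096/537 ≈ 895.90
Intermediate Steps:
G(Q, D) = 2*Q/(-2481 + D) (G(Q, D) = (2*Q)/(-2481 + D) = 2*Q/(-2481 + D))
m(C, -409)/G(-1074, 1513) = 1988/((2*(-1074)/(-2481 + 1513))) = 1988/((2*(-1074)/(-968))) = 1988/((2*(-1074)*(-1/968))) = 1988/(537/242) = 1988*(242/537) = 481096/537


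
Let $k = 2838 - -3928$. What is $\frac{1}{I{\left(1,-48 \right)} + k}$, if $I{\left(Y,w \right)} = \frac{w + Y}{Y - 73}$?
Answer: $\frac{72}{487199} \approx 0.00014778$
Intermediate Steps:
$I{\left(Y,w \right)} = \frac{Y + w}{-73 + Y}$
$k = 6766$ ($k = 2838 + 3928 = 6766$)
$\frac{1}{I{\left(1,-48 \right)} + k} = \frac{1}{\frac{1 - 48}{-73 + 1} + 6766} = \frac{1}{\frac{1}{-72} \left(-47\right) + 6766} = \frac{1}{\left(- \frac{1}{72}\right) \left(-47\right) + 6766} = \frac{1}{\frac{47}{72} + 6766} = \frac{1}{\frac{487199}{72}} = \frac{72}{487199}$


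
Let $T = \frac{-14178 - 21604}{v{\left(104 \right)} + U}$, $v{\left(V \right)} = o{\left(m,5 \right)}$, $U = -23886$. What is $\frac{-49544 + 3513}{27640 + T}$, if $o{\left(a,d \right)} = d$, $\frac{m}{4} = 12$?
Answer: $- \frac{1099266311}{660106622} \approx -1.6653$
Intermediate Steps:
$m = 48$ ($m = 4 \cdot 12 = 48$)
$v{\left(V \right)} = 5$
$T = \frac{35782}{23881}$ ($T = \frac{-14178 - 21604}{5 - 23886} = - \frac{35782}{-23881} = \left(-35782\right) \left(- \frac{1}{23881}\right) = \frac{35782}{23881} \approx 1.4983$)
$\frac{-49544 + 3513}{27640 + T} = \frac{-49544 + 3513}{27640 + \frac{35782}{23881}} = - \frac{46031}{\frac{660106622}{23881}} = \left(-46031\right) \frac{23881}{660106622} = - \frac{1099266311}{660106622}$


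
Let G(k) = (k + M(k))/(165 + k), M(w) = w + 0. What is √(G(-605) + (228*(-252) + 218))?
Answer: I*√228941/2 ≈ 239.24*I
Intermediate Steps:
M(w) = w
G(k) = 2*k/(165 + k) (G(k) = (k + k)/(165 + k) = (2*k)/(165 + k) = 2*k/(165 + k))
√(G(-605) + (228*(-252) + 218)) = √(2*(-605)/(165 - 605) + (228*(-252) + 218)) = √(2*(-605)/(-440) + (-57456 + 218)) = √(2*(-605)*(-1/440) - 57238) = √(11/4 - 57238) = √(-228941/4) = I*√228941/2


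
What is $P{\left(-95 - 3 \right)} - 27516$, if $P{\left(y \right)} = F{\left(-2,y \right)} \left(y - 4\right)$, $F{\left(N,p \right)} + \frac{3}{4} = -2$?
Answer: $- \frac{54471}{2} \approx -27236.0$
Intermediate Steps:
$F{\left(N,p \right)} = - \frac{11}{4}$ ($F{\left(N,p \right)} = - \frac{3}{4} - 2 = - \frac{11}{4}$)
$P{\left(y \right)} = 11 - \frac{11 y}{4}$ ($P{\left(y \right)} = - \frac{11 \left(y - 4\right)}{4} = - \frac{11 \left(-4 + y\right)}{4} = 11 - \frac{11 y}{4}$)
$P{\left(-95 - 3 \right)} - 27516 = \left(11 - \frac{11 \left(-95 - 3\right)}{4}\right) - 27516 = \left(11 - - \frac{539}{2}\right) - 27516 = \left(11 + \frac{539}{2}\right) - 27516 = \frac{561}{2} - 27516 = - \frac{54471}{2}$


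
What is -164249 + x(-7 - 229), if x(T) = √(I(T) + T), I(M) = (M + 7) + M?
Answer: -164249 + I*√701 ≈ -1.6425e+5 + 26.476*I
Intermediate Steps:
I(M) = 7 + 2*M (I(M) = (7 + M) + M = 7 + 2*M)
x(T) = √(7 + 3*T) (x(T) = √((7 + 2*T) + T) = √(7 + 3*T))
-164249 + x(-7 - 229) = -164249 + √(7 + 3*(-7 - 229)) = -164249 + √(7 + 3*(-236)) = -164249 + √(7 - 708) = -164249 + √(-701) = -164249 + I*√701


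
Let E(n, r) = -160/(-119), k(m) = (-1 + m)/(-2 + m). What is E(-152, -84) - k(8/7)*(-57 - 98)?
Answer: -17485/714 ≈ -24.489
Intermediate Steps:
k(m) = (-1 + m)/(-2 + m)
E(n, r) = 160/119 (E(n, r) = -160*(-1/119) = 160/119)
E(-152, -84) - k(8/7)*(-57 - 98) = 160/119 - (-1 + 8/7)/(-2 + 8/7)*(-57 - 98) = 160/119 - (-1 + 8*(⅐))/(-2 + 8*(⅐))*(-155) = 160/119 - (-1 + 8/7)/(-2 + 8/7)*(-155) = 160/119 - (⅐)/(-6/7)*(-155) = 160/119 - (-7/6*⅐)*(-155) = 160/119 - (-1)*(-155)/6 = 160/119 - 1*155/6 = 160/119 - 155/6 = -17485/714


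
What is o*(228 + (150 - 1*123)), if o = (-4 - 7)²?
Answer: 30855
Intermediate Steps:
o = 121 (o = (-11)² = 121)
o*(228 + (150 - 1*123)) = 121*(228 + (150 - 1*123)) = 121*(228 + (150 - 123)) = 121*(228 + 27) = 121*255 = 30855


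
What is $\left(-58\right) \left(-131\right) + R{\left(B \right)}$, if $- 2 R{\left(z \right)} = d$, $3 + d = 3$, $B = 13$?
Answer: $7598$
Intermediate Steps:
$d = 0$ ($d = -3 + 3 = 0$)
$R{\left(z \right)} = 0$ ($R{\left(z \right)} = \left(- \frac{1}{2}\right) 0 = 0$)
$\left(-58\right) \left(-131\right) + R{\left(B \right)} = \left(-58\right) \left(-131\right) + 0 = 7598 + 0 = 7598$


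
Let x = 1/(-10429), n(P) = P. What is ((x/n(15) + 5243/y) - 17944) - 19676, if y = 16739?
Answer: -98509612621334/2618565465 ≈ -37620.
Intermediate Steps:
x = -1/10429 ≈ -9.5886e-5
((x/n(15) + 5243/y) - 17944) - 19676 = ((-1/10429/15 + 5243/16739) - 17944) - 19676 = ((-1/10429*1/15 + 5243*(1/16739)) - 17944) - 19676 = ((-1/156435 + 5243/16739) - 17944) - 19676 = (820171966/2618565465 - 17944) - 19676 = -46986718531994/2618565465 - 19676 = -98509612621334/2618565465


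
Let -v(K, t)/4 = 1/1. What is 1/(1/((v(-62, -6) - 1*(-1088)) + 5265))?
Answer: 6349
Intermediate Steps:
v(K, t) = -4 (v(K, t) = -4/1 = -4*1 = -4)
1/(1/((v(-62, -6) - 1*(-1088)) + 5265)) = 1/(1/((-4 - 1*(-1088)) + 5265)) = 1/(1/((-4 + 1088) + 5265)) = 1/(1/(1084 + 5265)) = 1/(1/6349) = 6349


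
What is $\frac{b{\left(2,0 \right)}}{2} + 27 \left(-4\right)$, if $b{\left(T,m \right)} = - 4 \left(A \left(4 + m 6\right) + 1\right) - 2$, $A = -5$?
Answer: $-71$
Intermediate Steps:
$b{\left(T,m \right)} = 74 + 120 m$ ($b{\left(T,m \right)} = - 4 \left(- 5 \left(4 + m 6\right) + 1\right) - 2 = - 4 \left(- 5 \left(4 + 6 m\right) + 1\right) - 2 = - 4 \left(\left(-20 - 30 m\right) + 1\right) - 2 = - 4 \left(-19 - 30 m\right) - 2 = \left(76 + 120 m\right) - 2 = 74 + 120 m$)
$\frac{b{\left(2,0 \right)}}{2} + 27 \left(-4\right) = \frac{74 + 120 \cdot 0}{2} + 27 \left(-4\right) = \left(74 + 0\right) \frac{1}{2} - 108 = 74 \cdot \frac{1}{2} - 108 = 37 - 108 = -71$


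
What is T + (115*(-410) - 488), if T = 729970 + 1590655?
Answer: 2272987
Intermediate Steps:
T = 2320625
T + (115*(-410) - 488) = 2320625 + (115*(-410) - 488) = 2320625 + (-47150 - 488) = 2320625 - 47638 = 2272987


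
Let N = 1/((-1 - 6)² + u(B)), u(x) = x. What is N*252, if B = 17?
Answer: 42/11 ≈ 3.8182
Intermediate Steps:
N = 1/66 (N = 1/((-1 - 6)² + 17) = 1/((-7)² + 17) = 1/(49 + 17) = 1/66 ≈ 0.015152)
N*252 = (1/66)*252 = 42/11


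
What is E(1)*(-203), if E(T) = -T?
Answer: 203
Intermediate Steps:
E(1)*(-203) = -1*1*(-203) = -1*(-203) = 203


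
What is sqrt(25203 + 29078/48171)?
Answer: sqrt(58483582125261)/48171 ≈ 158.76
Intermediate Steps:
sqrt(25203 + 29078/48171) = sqrt(1214082791/48171) = sqrt(58483582125261)/48171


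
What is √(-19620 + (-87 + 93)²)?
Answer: 24*I*√34 ≈ 139.94*I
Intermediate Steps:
√(-19620 + (-87 + 93)²) = √(-19620 + 6²) = √(-19620 + 36) = √(-19584) = 24*I*√34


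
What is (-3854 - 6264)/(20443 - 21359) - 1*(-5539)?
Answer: 2541921/458 ≈ 5550.0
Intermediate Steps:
(-3854 - 6264)/(20443 - 21359) - 1*(-5539) = -10118/(-916) + 5539 = -10118*(-1/916) + 5539 = 5059/458 + 5539 = 2541921/458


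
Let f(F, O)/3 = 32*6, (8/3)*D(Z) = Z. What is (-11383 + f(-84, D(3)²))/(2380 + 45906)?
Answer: -10807/48286 ≈ -0.22381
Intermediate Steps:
D(Z) = 3*Z/8
f(F, O) = 576 (f(F, O) = 3*(32*6) = 3*192 = 576)
(-11383 + f(-84, D(3)²))/(2380 + 45906) = (-11383 + 576)/(2380 + 45906) = -10807/48286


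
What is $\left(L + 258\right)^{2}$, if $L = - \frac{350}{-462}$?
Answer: $\frac{72914521}{1089} \approx 66956.0$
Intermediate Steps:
$L = \frac{25}{33}$ ($L = \left(-350\right) \left(- \frac{1}{462}\right) = \frac{25}{33} \approx 0.75758$)
$\left(L + 258\right)^{2} = \left(\frac{25}{33} + 258\right)^{2} = \left(\frac{8539}{33}\right)^{2} = \frac{72914521}{1089}$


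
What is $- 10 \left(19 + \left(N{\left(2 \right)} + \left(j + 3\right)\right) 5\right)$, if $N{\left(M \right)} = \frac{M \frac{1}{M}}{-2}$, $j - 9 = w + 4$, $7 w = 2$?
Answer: $- \frac{6855}{7} \approx -979.29$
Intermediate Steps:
$w = \frac{2}{7}$ ($w = \frac{1}{7} \cdot 2 = \frac{2}{7} \approx 0.28571$)
$j = \frac{93}{7}$ ($j = 9 + \left(\frac{2}{7} + 4\right) = 9 + \frac{30}{7} = \frac{93}{7} \approx 13.286$)
$N{\left(M \right)} = - \frac{1}{2}$ ($N{\left(M \right)} = 1 \left(- \frac{1}{2}\right) = - \frac{1}{2}$)
$- 10 \left(19 + \left(N{\left(2 \right)} + \left(j + 3\right)\right) 5\right) = - 10 \left(19 + \left(- \frac{1}{2} + \left(\frac{93}{7} + 3\right)\right) 5\right) = - 10 \left(19 + \left(- \frac{1}{2} + \frac{114}{7}\right) 5\right) = - 10 \left(19 + \frac{221}{14} \cdot 5\right) = - 10 \left(19 + \frac{1105}{14}\right) = \left(-10\right) \frac{1371}{14} = - \frac{6855}{7}$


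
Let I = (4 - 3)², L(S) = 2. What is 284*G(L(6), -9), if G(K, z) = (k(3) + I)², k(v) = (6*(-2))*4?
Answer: 627356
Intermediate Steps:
I = 1 (I = 1² = 1)
k(v) = -48 (k(v) = -12*4 = -48)
G(K, z) = 2209 (G(K, z) = (-48 + 1)² = (-47)² = 2209)
284*G(L(6), -9) = 284*2209 = 627356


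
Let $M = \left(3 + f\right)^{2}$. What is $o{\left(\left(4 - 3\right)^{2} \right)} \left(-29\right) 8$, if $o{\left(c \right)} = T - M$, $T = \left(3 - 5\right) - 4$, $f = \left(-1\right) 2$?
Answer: $1624$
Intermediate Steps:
$f = -2$
$T = -6$ ($T = -2 - 4 = -6$)
$M = 1$ ($M = \left(3 - 2\right)^{2} = 1^{2} = 1$)
$o{\left(c \right)} = -7$ ($o{\left(c \right)} = -6 - 1 = -7$)
$o{\left(\left(4 - 3\right)^{2} \right)} \left(-29\right) 8 = \left(-7\right) \left(-29\right) 8 = 203 \cdot 8 = 1624$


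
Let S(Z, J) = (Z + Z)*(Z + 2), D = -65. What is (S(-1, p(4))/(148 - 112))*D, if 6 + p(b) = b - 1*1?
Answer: 65/18 ≈ 3.6111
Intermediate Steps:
p(b) = -7 + b (p(b) = -6 + (b - 1*1) = -6 + (b - 1) = -6 + (-1 + b) = -7 + b)
S(Z, J) = 2*Z*(2 + Z) (S(Z, J) = (2*Z)*(2 + Z) = 2*Z*(2 + Z))
(S(-1, p(4))/(148 - 112))*D = ((2*(-1)*(2 - 1))/(148 - 112))*(-65) = ((2*(-1)*1)/36)*(-65) = -2*1/36*(-65) = -1/18*(-65) = 65/18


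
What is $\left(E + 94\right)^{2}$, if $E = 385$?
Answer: $229441$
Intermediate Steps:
$\left(E + 94\right)^{2} = \left(385 + 94\right)^{2} = 479^{2} = 229441$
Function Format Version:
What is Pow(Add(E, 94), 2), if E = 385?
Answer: 229441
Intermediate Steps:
Pow(Add(E, 94), 2) = Pow(Add(385, 94), 2) = Pow(479, 2) = 229441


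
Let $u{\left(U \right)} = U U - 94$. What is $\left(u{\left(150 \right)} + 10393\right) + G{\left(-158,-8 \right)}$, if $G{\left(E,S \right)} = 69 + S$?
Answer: $32860$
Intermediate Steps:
$u{\left(U \right)} = -94 + U^{2}$ ($u{\left(U \right)} = U^{2} - 94 = -94 + U^{2}$)
$\left(u{\left(150 \right)} + 10393\right) + G{\left(-158,-8 \right)} = \left(\left(-94 + 150^{2}\right) + 10393\right) + \left(69 - 8\right) = \left(\left(-94 + 22500\right) + 10393\right) + 61 = \left(22406 + 10393\right) + 61 = 32799 + 61 = 32860$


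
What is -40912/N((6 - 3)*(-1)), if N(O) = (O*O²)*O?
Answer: -40912/81 ≈ -505.09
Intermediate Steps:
N(O) = O⁴ (N(O) = O³*O = O⁴)
-40912/N((6 - 3)*(-1)) = -40912/(6 - 3)⁴ = -40912/((3*(-1))⁴) = -40912/((-3)⁴) = -40912/81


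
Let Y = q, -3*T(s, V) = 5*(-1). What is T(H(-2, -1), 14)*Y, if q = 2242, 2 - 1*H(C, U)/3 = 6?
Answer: 11210/3 ≈ 3736.7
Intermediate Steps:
H(C, U) = -12 (H(C, U) = 6 - 3*6 = 6 - 18 = -12)
T(s, V) = 5/3 (T(s, V) = -5*(-1)/3 = -⅓*(-5) = 5/3)
Y = 2242
T(H(-2, -1), 14)*Y = (5/3)*2242 = 11210/3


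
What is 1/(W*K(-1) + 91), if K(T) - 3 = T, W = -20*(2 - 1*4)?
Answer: 1/171 ≈ 0.0058480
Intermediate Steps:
W = 40 (W = -20*(2 - 4) = -20*(-2) = 40)
K(T) = 3 + T
1/(W*K(-1) + 91) = 1/(40*(3 - 1) + 91) = 1/(40*2 + 91) = 1/(80 + 91) = 1/171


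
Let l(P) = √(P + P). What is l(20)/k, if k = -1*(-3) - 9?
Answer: -√10/3 ≈ -1.0541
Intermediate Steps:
l(P) = √2*√P (l(P) = √(2*P) = √2*√P)
k = -6 (k = 3 - 9 = -6)
l(20)/k = (√2*√20)/(-6) = (√2*(2*√5))*(-⅙) = (2*√10)*(-⅙) = -√10/3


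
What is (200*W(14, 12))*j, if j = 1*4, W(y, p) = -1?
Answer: -800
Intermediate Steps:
j = 4
(200*W(14, 12))*j = (200*(-1))*4 = -200*4 = -800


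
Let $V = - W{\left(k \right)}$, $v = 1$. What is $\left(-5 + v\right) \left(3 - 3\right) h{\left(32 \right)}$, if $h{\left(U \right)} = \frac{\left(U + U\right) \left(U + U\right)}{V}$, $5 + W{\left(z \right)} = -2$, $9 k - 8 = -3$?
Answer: $0$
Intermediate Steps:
$k = \frac{5}{9}$ ($k = \frac{8}{9} + \frac{1}{9} \left(-3\right) = \frac{8}{9} - \frac{1}{3} = \frac{5}{9} \approx 0.55556$)
$W{\left(z \right)} = -7$ ($W{\left(z \right)} = -5 - 2 = -7$)
$V = 7$ ($V = \left(-1\right) \left(-7\right) = 7$)
$h{\left(U \right)} = \frac{4 U^{2}}{7}$ ($h{\left(U \right)} = \frac{\left(U + U\right) \left(U + U\right)}{7} = 2 U 2 U \frac{1}{7} = 4 U^{2} \cdot \frac{1}{7} = \frac{4 U^{2}}{7}$)
$\left(-5 + v\right) \left(3 - 3\right) h{\left(32 \right)} = \left(-5 + 1\right) \left(3 - 3\right) \frac{4 \cdot 32^{2}}{7} = \left(-4\right) 0 \cdot \frac{4}{7} \cdot 1024 = 0 \cdot \frac{4096}{7} = 0$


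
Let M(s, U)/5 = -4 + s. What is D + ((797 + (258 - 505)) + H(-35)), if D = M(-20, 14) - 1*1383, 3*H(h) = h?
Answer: -2894/3 ≈ -964.67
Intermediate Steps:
M(s, U) = -20 + 5*s (M(s, U) = 5*(-4 + s) = -20 + 5*s)
H(h) = h/3
D = -1503 (D = (-20 + 5*(-20)) - 1*1383 = (-20 - 100) - 1383 = -120 - 1383 = -1503)
D + ((797 + (258 - 505)) + H(-35)) = -1503 + ((797 + (258 - 505)) + (1/3)*(-35)) = -1503 + ((797 - 247) - 35/3) = -1503 + (550 - 35/3) = -1503 + 1615/3 = -2894/3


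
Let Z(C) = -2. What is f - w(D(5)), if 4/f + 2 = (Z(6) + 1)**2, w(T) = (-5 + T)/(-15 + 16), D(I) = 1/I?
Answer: 4/5 ≈ 0.80000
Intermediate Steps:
D(I) = 1/I
w(T) = -5 + T (w(T) = (-5 + T)/1 = (-5 + T)*1 = -5 + T)
f = -4 (f = 4/(-2 + (-2 + 1)**2) = 4/(-2 + (-1)**2) = 4/(-2 + 1) = 4/(-1) = 4*(-1) = -4)
f - w(D(5)) = -4 - (-5 + 1/5) = -4 - 1*(-24/5) = -4 + 24/5 = 4/5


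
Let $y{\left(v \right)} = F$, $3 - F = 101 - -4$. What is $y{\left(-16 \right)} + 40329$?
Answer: $40227$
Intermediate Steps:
$F = -102$ ($F = 3 - \left(101 - -4\right) = 3 - \left(101 + 4\right) = 3 - 105 = -102$)
$y{\left(v \right)} = -102$
$y{\left(-16 \right)} + 40329 = -102 + 40329 = 40227$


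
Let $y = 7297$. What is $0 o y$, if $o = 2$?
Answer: $0$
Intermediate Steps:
$0 o y = 0 \cdot 2 \cdot 7297 = 0 \cdot 7297 = 0$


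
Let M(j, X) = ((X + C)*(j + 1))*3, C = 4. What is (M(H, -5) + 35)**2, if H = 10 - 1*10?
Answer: 1024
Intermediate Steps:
H = 0 (H = 10 - 10 = 0)
M(j, X) = 3*(1 + j)*(4 + X) (M(j, X) = ((X + 4)*(j + 1))*3 = ((4 + X)*(1 + j))*3 = ((1 + j)*(4 + X))*3 = 3*(1 + j)*(4 + X))
(M(H, -5) + 35)**2 = ((12 + 3*(-5) + 12*0 + 3*(-5)*0) + 35)**2 = ((12 - 15 + 0 + 0) + 35)**2 = (-3 + 35)**2 = 32**2 = 1024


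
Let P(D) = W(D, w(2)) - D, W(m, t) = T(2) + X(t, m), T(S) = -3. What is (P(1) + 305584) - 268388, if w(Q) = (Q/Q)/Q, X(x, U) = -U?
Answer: 37191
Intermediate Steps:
w(Q) = 1/Q
W(m, t) = -3 - m
P(D) = -3 - 2*D (P(D) = (-3 - D) - D = -3 - 2*D)
(P(1) + 305584) - 268388 = ((-3 - 2*1) + 305584) - 268388 = ((-3 - 2) + 305584) - 268388 = (-5 + 305584) - 268388 = 305579 - 268388 = 37191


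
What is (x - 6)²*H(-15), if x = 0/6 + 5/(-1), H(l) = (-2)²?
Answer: 484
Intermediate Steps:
H(l) = 4
x = -5 (x = 0*(⅙) + 5*(-1) = 0 - 5 = -5)
(x - 6)²*H(-15) = (-5 - 6)²*4 = (-11)²*4 = 121*4 = 484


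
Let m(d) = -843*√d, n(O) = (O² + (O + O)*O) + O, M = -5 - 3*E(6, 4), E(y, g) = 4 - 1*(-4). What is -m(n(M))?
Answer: 843*√2494 ≈ 42099.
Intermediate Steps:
E(y, g) = 8 (E(y, g) = 4 + 4 = 8)
M = -29 (M = -5 - 3*8 = -5 - 24 = -29)
n(O) = O + 3*O² (n(O) = (O² + (2*O)*O) + O = (O² + 2*O²) + O = 3*O² + O = O + 3*O²)
-m(n(M)) = -(-843)*√(-29*(1 + 3*(-29))) = -(-843)*√(-29*(1 - 87)) = -(-843)*√(-29*(-86)) = -(-843)*√2494 = 843*√2494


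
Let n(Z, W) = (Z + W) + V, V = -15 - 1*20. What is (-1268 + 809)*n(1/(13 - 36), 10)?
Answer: 264384/23 ≈ 11495.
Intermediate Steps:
V = -35 (V = -15 - 20 = -35)
n(Z, W) = -35 + W + Z (n(Z, W) = (Z + W) - 35 = (W + Z) - 35 = -35 + W + Z)
(-1268 + 809)*n(1/(13 - 36), 10) = (-1268 + 809)*(-35 + 10 + 1/(13 - 36)) = -459*(-35 + 10 + 1/(-23)) = -459*(-35 + 10 - 1/23) = -459*(-576/23) = 264384/23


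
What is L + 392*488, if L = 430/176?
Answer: 16834263/88 ≈ 1.9130e+5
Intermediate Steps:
L = 215/88 (L = 430*(1/176) = 215/88 ≈ 2.4432)
L + 392*488 = 215/88 + 392*488 = 215/88 + 191296 = 16834263/88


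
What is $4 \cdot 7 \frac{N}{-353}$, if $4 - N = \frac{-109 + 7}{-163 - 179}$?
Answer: $- \frac{5908}{20121} \approx -0.29362$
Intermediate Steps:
$N = \frac{211}{57}$ ($N = 4 - \frac{-109 + 7}{-163 - 179} = 4 - - \frac{102}{-342} = 4 - \left(-102\right) \left(- \frac{1}{342}\right) = 4 - \frac{17}{57} = \frac{211}{57} \approx 3.7018$)
$4 \cdot 7 \frac{N}{-353} = 4 \cdot 7 \frac{211}{57 \left(-353\right)} = 28 \cdot \frac{211}{57} \left(- \frac{1}{353}\right) = 28 \left(- \frac{211}{20121}\right) = - \frac{5908}{20121}$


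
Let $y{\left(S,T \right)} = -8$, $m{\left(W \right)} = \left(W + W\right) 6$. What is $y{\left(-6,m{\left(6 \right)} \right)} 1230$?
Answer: $-9840$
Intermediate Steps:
$m{\left(W \right)} = 12 W$ ($m{\left(W \right)} = 2 W 6 = 12 W$)
$y{\left(-6,m{\left(6 \right)} \right)} 1230 = \left(-8\right) 1230 = -9840$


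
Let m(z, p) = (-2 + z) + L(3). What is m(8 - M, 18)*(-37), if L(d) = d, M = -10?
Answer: -703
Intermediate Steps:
m(z, p) = 1 + z (m(z, p) = (-2 + z) + 3 = 1 + z)
m(8 - M, 18)*(-37) = (1 + (8 - 1*(-10)))*(-37) = (1 + (8 + 10))*(-37) = (1 + 18)*(-37) = 19*(-37) = -703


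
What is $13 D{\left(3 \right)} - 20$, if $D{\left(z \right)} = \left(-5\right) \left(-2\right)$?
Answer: $110$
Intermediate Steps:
$D{\left(z \right)} = 10$
$13 D{\left(3 \right)} - 20 = 13 \cdot 10 - 20 = 130 - 20 = 110$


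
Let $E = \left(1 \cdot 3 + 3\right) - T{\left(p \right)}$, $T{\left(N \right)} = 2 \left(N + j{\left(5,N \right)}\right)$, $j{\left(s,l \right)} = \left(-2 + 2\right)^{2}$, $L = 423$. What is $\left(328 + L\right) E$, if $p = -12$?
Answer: $22530$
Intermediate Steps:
$j{\left(s,l \right)} = 0$ ($j{\left(s,l \right)} = 0^{2} = 0$)
$T{\left(N \right)} = 2 N$ ($T{\left(N \right)} = 2 \left(N + 0\right) = 2 N$)
$E = 30$ ($E = \left(1 \cdot 3 + 3\right) - 2 \left(-12\right) = \left(3 + 3\right) - -24 = 6 + 24 = 30$)
$\left(328 + L\right) E = \left(328 + 423\right) 30 = 751 \cdot 30 = 22530$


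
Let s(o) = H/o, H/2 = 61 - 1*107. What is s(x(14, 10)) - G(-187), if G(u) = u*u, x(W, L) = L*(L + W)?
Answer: -2098163/60 ≈ -34969.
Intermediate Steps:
H = -92 (H = 2*(61 - 1*107) = 2*(61 - 107) = 2*(-46) = -92)
s(o) = -92/o
G(u) = u**2
s(x(14, 10)) - G(-187) = -92*1/(10*(10 + 14)) - 1*(-187)**2 = -92/(10*24) - 1*34969 = -92/240 - 34969 = -92*1/240 - 34969 = -23/60 - 34969 = -2098163/60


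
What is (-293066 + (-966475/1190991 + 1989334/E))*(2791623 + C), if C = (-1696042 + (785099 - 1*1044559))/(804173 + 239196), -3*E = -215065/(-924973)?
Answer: -1291219833532798745166170793409/17816602391116609 ≈ -7.2473e+13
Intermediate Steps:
E = -215065/2774919 (E = -(-215065)/(3*(-924973)) = -(-215065)*(-1)/(3*924973) = -⅓*215065/924973 = -215065/2774919 ≈ -0.077503)
C = -1955502/1043369 (C = (-1696042 + (785099 - 1044559))/1043369 = (-1696042 - 259460)*(1/1043369) = -1955502*1/1043369 = -1955502/1043369 ≈ -1.8742)
(-293066 + (-966475/1190991 + 1989334/E))*(2791623 + C) = (-293066 + (-966475/1190991 + 1989334/(-215065/2774919)))*(2791623 - 1955502/1043369) = (-293066 + (-966475*1/1190991 + 1989334*(-2774919/215065)))*(2912690942385/1043369) = (-293066 + (-966475/1190991 - 5520240713946/215065))*(2912690942385/1043369) = (-293066 - 6574557215998206361/256140479415)*(2912690942385/1043369) = -6649623281738442751/256140479415*2912690942385/1043369 = -1291219833532798745166170793409/17816602391116609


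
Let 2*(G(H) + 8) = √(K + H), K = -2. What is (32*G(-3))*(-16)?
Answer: 4096 - 256*I*√5 ≈ 4096.0 - 572.43*I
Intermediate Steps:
G(H) = -8 + √(-2 + H)/2
(32*G(-3))*(-16) = (32*(-8 + √(-2 - 3)/2))*(-16) = (32*(-8 + √(-5)/2))*(-16) = (32*(-8 + (I*√5)/2))*(-16) = (32*(-8 + I*√5/2))*(-16) = (-256 + 16*I*√5)*(-16) = 4096 - 256*I*√5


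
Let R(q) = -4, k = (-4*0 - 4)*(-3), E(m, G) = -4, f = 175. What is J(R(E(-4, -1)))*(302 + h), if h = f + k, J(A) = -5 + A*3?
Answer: -8313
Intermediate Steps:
k = 12 (k = (0 - 4)*(-3) = -4*(-3) = 12)
J(A) = -5 + 3*A
h = 187 (h = 175 + 12 = 187)
J(R(E(-4, -1)))*(302 + h) = (-5 + 3*(-4))*(302 + 187) = (-5 - 12)*489 = -17*489 = -8313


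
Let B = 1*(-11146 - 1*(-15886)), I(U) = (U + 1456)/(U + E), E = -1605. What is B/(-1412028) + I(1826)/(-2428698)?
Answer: -35399896928/10526320792767 ≈ -0.0033630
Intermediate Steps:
I(U) = (1456 + U)/(-1605 + U) (I(U) = (U + 1456)/(U - 1605) = (1456 + U)/(-1605 + U))
B = 4740 (B = 1*(-11146 + 15886) = 1*4740 = 4740)
B/(-1412028) + I(1826)/(-2428698) = 4740/(-1412028) + ((1456 + 1826)/(-1605 + 1826))/(-2428698) = 4740*(-1/1412028) + (3282/221)*(-1/2428698) = -395/117669 + ((1/221)*3282)*(-1/2428698) = -395/117669 + (3282/221)*(-1/2428698) = -395/117669 - 547/89457043 = -35399896928/10526320792767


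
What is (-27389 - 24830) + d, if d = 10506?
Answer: -41713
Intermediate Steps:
(-27389 - 24830) + d = (-27389 - 24830) + 10506 = -52219 + 10506 = -41713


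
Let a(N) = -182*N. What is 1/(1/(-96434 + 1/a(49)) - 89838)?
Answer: -859998413/77260537436012 ≈ -1.1131e-5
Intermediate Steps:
1/(1/(-96434 + 1/a(49)) - 89838) = 1/(1/(-96434 + 1/(-182*49)) - 89838) = 1/(1/(-96434 + 1/(-8918)) - 89838) = 1/(1/(-96434 - 1/8918) - 89838) = 1/(1/(-859998413/8918) - 89838) = 1/(-8918/859998413 - 89838) = 1/(-77260537436012/859998413) = -859998413/77260537436012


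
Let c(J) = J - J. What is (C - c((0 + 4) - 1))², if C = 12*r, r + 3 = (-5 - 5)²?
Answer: 1354896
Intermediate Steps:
r = 97 (r = -3 + (-5 - 5)² = -3 + (-10)² = -3 + 100 = 97)
c(J) = 0
C = 1164 (C = 12*97 = 1164)
(C - c((0 + 4) - 1))² = (1164 - 1*0)² = (1164 + 0)² = 1164² = 1354896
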